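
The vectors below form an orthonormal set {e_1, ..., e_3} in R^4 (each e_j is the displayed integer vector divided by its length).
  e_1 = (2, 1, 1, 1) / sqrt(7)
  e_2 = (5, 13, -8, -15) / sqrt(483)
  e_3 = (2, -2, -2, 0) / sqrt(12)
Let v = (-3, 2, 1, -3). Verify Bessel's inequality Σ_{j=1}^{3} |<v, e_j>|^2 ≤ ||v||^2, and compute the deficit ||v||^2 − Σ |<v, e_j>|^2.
Σ |<v, e_j>|^2 = 504/23; ||v||^2 = 23; deficit = 25/23

Write each e_j = u_j / sqrt(<u_j, u_j>) where u_j is the displayed integer vector. Then <v, e_j> = <v, u_j> / sqrt(<u_j, u_j>), so |<v, e_j>|^2 = <v, u_j>^2 / <u_j, u_j>.
Coefficients: <v, e_1> = -6/sqrt(7), <v, e_2> = 48/sqrt(483), <v, e_3> = -12/sqrt(12).
Square and sum: Σ |<v, e_j>|^2 = 504/23.
Compute ||v||^2 = v·v = 23.
Deficit = 23 − 504/23 = 25/23 ≥ 0, confirming Bessel's inequality. (The deficit equals ||v − Σ <v,e_j> e_j||^2, the squared distance from v to span{e_j}.)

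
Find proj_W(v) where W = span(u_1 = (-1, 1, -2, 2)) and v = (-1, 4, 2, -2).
proj_W(v) = (3/10, -3/10, 3/5, -3/5)

Set up U = [u_1 | ... | u_1] ∈ R^(4×1). The projector onto W = col(U) is P = U (U^T U)^(-1) U^T.
Compute U^T U =
  [10],
and U^T v = (-3).
Solve U^T U · c = U^T v for the coefficients: c = (-3/10). The projection is proj_W(v) = U c.
Check: (v - proj_W(v)) · u_1 = 0  (should be 0).
Result: proj_W(v) = (3/10, -3/10, 3/5, -3/5).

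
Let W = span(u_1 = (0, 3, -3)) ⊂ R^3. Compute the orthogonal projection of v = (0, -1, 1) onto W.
proj_W(v) = (0, -1, 1)

Set up U = [u_1 | ... | u_1] ∈ R^(3×1). The projector onto W = col(U) is P = U (U^T U)^(-1) U^T.
Compute U^T U =
  [18],
and U^T v = (-6).
Solve U^T U · c = U^T v for the coefficients: c = (-1/3). The projection is proj_W(v) = U c.
Check: (v - proj_W(v)) · u_1 = 0  (should be 0).
Result: proj_W(v) = (0, -1, 1).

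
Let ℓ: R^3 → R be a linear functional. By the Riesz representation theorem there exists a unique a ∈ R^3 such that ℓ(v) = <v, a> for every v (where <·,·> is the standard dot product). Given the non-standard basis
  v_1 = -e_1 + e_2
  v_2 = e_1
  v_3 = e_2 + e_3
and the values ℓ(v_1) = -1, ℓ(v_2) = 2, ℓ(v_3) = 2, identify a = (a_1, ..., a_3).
a = (2, 1, 1)

Write a = (a_1, ..., a_3) in the standard basis. For each basis vector v_i, ℓ(v_i) = <v_i, a> is a linear equation in the a_j's. Collect the n equations into a matrix system V a = ℓ, where row i of V is v_i (expressed in the standard basis). Since V is invertible (lower-triangular with 1s on the diagonal, up to permutation), solve by back-substitution:
  V =
[[-1, 1, 0],
 [1, 0, 0],
 [0, 1, 1]]
  V a = (-1, 2, 2)
Solving gives a = (2, 1, 1).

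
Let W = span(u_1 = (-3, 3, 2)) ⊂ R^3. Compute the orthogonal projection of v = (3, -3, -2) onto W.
proj_W(v) = (3, -3, -2)

Set up U = [u_1 | ... | u_1] ∈ R^(3×1). The projector onto W = col(U) is P = U (U^T U)^(-1) U^T.
Compute U^T U =
  [22],
and U^T v = (-22).
Solve U^T U · c = U^T v for the coefficients: c = (-1). The projection is proj_W(v) = U c.
Check: (v - proj_W(v)) · u_1 = 0  (should be 0).
Result: proj_W(v) = (3, -3, -2).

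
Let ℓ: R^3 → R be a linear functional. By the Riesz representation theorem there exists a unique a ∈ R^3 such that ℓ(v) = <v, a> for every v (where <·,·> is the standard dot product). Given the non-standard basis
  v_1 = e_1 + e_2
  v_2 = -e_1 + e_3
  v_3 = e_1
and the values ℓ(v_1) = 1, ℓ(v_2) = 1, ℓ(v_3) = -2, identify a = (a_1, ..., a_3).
a = (-2, 3, -1)

Write a = (a_1, ..., a_3) in the standard basis. For each basis vector v_i, ℓ(v_i) = <v_i, a> is a linear equation in the a_j's. Collect the n equations into a matrix system V a = ℓ, where row i of V is v_i (expressed in the standard basis). Since V is invertible (lower-triangular with 1s on the diagonal, up to permutation), solve by back-substitution:
  V =
[[1, 1, 0],
 [-1, 0, 1],
 [1, 0, 0]]
  V a = (1, 1, -2)
Solving gives a = (-2, 3, -1).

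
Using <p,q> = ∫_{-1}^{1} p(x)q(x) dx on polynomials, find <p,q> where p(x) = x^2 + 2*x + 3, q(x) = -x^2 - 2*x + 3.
<p,q> = 224/15

Expand the product: p(x)·q(x) = -x^4 - 4*x^3 - 4*x^2 + 9.
∫_{-1}^{1} of each monomial x^k gives [2/(k+1) if k even, 0 if k odd]. Integrating term-by-term (or equivalently evaluating the antiderivative F(x) = -x^5/5 - x^4 - 4*x^3/3 + 9*x at the endpoints):
  F(1) − F(−1) = 97/15 − (-127/15) = 224/15.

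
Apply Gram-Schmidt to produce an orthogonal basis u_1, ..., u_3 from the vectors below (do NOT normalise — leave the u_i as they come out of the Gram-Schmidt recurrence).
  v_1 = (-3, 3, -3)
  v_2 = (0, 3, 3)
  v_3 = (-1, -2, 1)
Orthogonal basis:
  u_1 = (-3, 3, -3)
  u_2 = (0, 3, 3)
  u_3 = (-5/3, -5/6, 5/6)

Apply the Gram-Schmidt recurrence
  u_1 = v_1
  u_i = v_i − Σ_{j<i} ((v_i · u_j) / (u_j · u_j)) · u_j.

Step by step this gives:
  u_1 = (-3, 3, -3)
  u_2 = (0, 3, 3)
  u_3 = (-5/3, -5/6, 5/6)

Orthogonality check:
  u_2 · u_1 = 0 (should be 0)
  u_3 · u_1 = 0 (should be 0)
  u_3 · u_2 = 0 (should be 0)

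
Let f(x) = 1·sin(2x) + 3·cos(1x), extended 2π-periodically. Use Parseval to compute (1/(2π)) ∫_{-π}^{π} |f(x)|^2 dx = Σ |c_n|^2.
Σ |c_n|^2 = 5

Expand |f|^2 and use orthogonality of {sin(nx), cos(mx)} on [-π, π]:
  ∫_{-π}^{π} sin(nx)^2 dx = π, ∫ cos(mx)^2 dx = π, and cross terms integrate to 0.
So ∫_{-π}^{π} f(x)^2 dx = 1^2 · π + 3^2 · π = (1 + 9)π.
Divide by 2π: (1 + 9)/2 = 5.
By Parseval, this equals Σ |c_n|^2.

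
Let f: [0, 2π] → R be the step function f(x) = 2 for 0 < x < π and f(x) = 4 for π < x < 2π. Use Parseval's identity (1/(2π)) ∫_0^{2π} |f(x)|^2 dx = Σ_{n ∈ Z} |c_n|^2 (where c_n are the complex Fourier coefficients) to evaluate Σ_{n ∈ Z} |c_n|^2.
Σ |c_n|^2 = 10

Parseval equates the L^2 energy of f (normalised by 1/(2π)) with the ℓ^2 sum of its Fourier coefficients: (1/(2π)) ∫_0^{2π} |f|^2 = Σ |c_n|^2.
Compute the left side: (1/(2π)) [∫_0^π 2^2 dx + ∫_π^{2π} 4^2 dx] = (1/(2π)) · (4π + 16π) = (4 + 16)/2 = 10.
So Σ_{n ∈ Z} |c_n|^2 = 10.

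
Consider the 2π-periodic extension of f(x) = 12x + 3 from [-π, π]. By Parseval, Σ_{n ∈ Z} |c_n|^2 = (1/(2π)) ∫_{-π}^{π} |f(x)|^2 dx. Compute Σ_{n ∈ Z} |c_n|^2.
Σ |c_n|^2 = 48π^2 + 9

Expand and integrate term by term over [-π, π]:
  ∫ (12x)^2 dx = 144·(2π^3/3); ∫ 2·12·(3)·x dx = 0 (odd integrand); ∫ 3^2 dx = 9·2π.
So (1/(2π)) ∫_{-π}^{π} (12x + 3)^2 dx = 144π^2/3 + 9 = 48π^2 + 9.
Parseval ⇒ Σ |c_n|^2 = 48π^2 + 9.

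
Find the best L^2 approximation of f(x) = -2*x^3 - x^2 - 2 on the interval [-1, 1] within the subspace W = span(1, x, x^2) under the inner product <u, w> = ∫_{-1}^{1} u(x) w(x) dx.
g(x) = -x^2 - 6*x/5 - 2

The best approximation g ∈ W is the orthogonal projection of f onto W. Writing g = a_0 + a_1 x + a_2 x^2, the coefficients solve the normal equations G · a = b where
  G_{ij} = <φ_i, φ_j> and b_i = <f, φ_i>, with φ_0 = 1, φ_1 = x, φ_2 = x^2.
G =
  [2, 0, 2/3]
  [0, 2/3, 0]
  [2/3, 0, 2/5],
b = (-14/3, -4/5, -26/15).
Solving gives a_0 = -2, a_1 = -6/5, a_2 = -1, so
  g(x) = -x^2 - 6*x/5 - 2.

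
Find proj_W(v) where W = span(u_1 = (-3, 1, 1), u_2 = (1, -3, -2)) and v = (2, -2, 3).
proj_W(v) = (8/5, 0, -1/5)

Set up U = [u_1 | ... | u_2] ∈ R^(3×2). The projector onto W = col(U) is P = U (U^T U)^(-1) U^T.
Compute U^T U =
  [11, -8]
  [-8, 14],
and U^T v = (-5, 2).
Solve U^T U · c = U^T v for the coefficients: c = (-3/5, -1/5). The projection is proj_W(v) = U c.
Check: (v - proj_W(v)) · u_1 = 0  (should be 0).
Check: (v - proj_W(v)) · u_2 = 0  (should be 0).
Result: proj_W(v) = (8/5, 0, -1/5).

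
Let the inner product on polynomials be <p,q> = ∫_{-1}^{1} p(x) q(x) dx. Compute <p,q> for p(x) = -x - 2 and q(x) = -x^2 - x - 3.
<p,q> = 14

Expand the product: p(x)·q(x) = x^3 + 3*x^2 + 5*x + 6.
∫_{-1}^{1} of each monomial x^k gives [2/(k+1) if k even, 0 if k odd]. Integrating term-by-term (or equivalently evaluating the antiderivative F(x) = x^4/4 + x^3 + 5*x^2/2 + 6*x at the endpoints):
  F(1) − F(−1) = 39/4 − (-17/4) = 14.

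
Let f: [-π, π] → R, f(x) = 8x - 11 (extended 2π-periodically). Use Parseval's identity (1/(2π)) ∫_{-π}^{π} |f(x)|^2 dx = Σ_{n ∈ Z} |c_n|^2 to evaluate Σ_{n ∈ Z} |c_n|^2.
Σ |c_n|^2 = 64π^2/3 + 121

Expand and integrate term by term over [-π, π]:
  ∫ (8x)^2 dx = 64·(2π^3/3); ∫ 2·8·(-11)·x dx = 0 (odd integrand); ∫ (-11)^2 dx = 121·2π.
So (1/(2π)) ∫_{-π}^{π} (8x - 11)^2 dx = 64π^2/3 + 121 = 64π^2/3 + 121.
Parseval ⇒ Σ |c_n|^2 = 64π^2/3 + 121.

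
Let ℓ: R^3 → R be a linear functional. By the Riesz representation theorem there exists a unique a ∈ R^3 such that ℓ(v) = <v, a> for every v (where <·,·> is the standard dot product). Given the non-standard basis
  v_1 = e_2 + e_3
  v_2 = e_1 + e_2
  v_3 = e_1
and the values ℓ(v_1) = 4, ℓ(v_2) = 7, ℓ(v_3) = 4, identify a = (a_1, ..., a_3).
a = (4, 3, 1)

Write a = (a_1, ..., a_3) in the standard basis. For each basis vector v_i, ℓ(v_i) = <v_i, a> is a linear equation in the a_j's. Collect the n equations into a matrix system V a = ℓ, where row i of V is v_i (expressed in the standard basis). Since V is invertible (lower-triangular with 1s on the diagonal, up to permutation), solve by back-substitution:
  V =
[[0, 1, 1],
 [1, 1, 0],
 [1, 0, 0]]
  V a = (4, 7, 4)
Solving gives a = (4, 3, 1).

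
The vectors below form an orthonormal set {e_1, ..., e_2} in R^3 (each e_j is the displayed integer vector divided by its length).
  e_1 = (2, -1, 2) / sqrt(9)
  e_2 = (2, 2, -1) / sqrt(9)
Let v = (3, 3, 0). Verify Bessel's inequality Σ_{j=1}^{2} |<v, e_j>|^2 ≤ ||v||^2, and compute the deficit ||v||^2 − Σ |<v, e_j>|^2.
Σ |<v, e_j>|^2 = 17; ||v||^2 = 18; deficit = 1

Write each e_j = u_j / sqrt(<u_j, u_j>) where u_j is the displayed integer vector. Then <v, e_j> = <v, u_j> / sqrt(<u_j, u_j>), so |<v, e_j>|^2 = <v, u_j>^2 / <u_j, u_j>.
Coefficients: <v, e_1> = 3/sqrt(9), <v, e_2> = 12/sqrt(9).
Square and sum: Σ |<v, e_j>|^2 = 17.
Compute ||v||^2 = v·v = 18.
Deficit = 18 − 17 = 1 ≥ 0, confirming Bessel's inequality. (The deficit equals ||v − Σ <v,e_j> e_j||^2, the squared distance from v to span{e_j}.)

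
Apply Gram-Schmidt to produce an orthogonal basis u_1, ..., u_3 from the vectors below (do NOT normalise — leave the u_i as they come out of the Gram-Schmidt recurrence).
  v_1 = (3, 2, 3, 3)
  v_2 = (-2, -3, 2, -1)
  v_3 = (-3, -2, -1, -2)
Orthogonal basis:
  u_1 = (3, 2, 3, 3)
  u_2 = (-35/31, -75/31, 89/31, -4/31)
  u_3 = (-73/159, 16/53, 13/159, 28/159)

Apply the Gram-Schmidt recurrence
  u_1 = v_1
  u_i = v_i − Σ_{j<i} ((v_i · u_j) / (u_j · u_j)) · u_j.

Step by step this gives:
  u_1 = (3, 2, 3, 3)
  u_2 = (-35/31, -75/31, 89/31, -4/31)
  u_3 = (-73/159, 16/53, 13/159, 28/159)

Orthogonality check:
  u_2 · u_1 = 0 (should be 0)
  u_3 · u_1 = 0 (should be 0)
  u_3 · u_2 = 0 (should be 0)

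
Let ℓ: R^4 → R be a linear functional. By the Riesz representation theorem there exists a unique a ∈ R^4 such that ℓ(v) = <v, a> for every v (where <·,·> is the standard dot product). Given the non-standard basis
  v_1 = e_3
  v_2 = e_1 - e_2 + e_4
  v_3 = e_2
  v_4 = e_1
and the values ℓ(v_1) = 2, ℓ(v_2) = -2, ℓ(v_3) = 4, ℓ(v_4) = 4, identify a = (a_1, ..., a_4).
a = (4, 4, 2, -2)

Write a = (a_1, ..., a_4) in the standard basis. For each basis vector v_i, ℓ(v_i) = <v_i, a> is a linear equation in the a_j's. Collect the n equations into a matrix system V a = ℓ, where row i of V is v_i (expressed in the standard basis). Since V is invertible (lower-triangular with 1s on the diagonal, up to permutation), solve by back-substitution:
  V =
[[0, 0, 1, 0],
 [1, -1, 0, 1],
 [0, 1, 0, 0],
 [1, 0, 0, 0]]
  V a = (2, -2, 4, 4)
Solving gives a = (4, 4, 2, -2).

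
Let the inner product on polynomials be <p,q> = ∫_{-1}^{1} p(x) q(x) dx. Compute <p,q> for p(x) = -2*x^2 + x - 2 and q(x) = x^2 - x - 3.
<p,q> = 66/5

Expand the product: p(x)·q(x) = -2*x^4 + 3*x^3 + 3*x^2 - x + 6.
∫_{-1}^{1} of each monomial x^k gives [2/(k+1) if k even, 0 if k odd]. Integrating term-by-term (or equivalently evaluating the antiderivative F(x) = -2*x^5/5 + 3*x^4/4 + x^3 - x^2/2 + 6*x at the endpoints):
  F(1) − F(−1) = 137/20 − (-127/20) = 66/5.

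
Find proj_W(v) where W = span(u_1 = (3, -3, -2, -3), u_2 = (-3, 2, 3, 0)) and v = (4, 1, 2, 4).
proj_W(v) = (99/241, 172/241, -337/241, 714/241)

Set up U = [u_1 | ... | u_2] ∈ R^(4×2). The projector onto W = col(U) is P = U (U^T U)^(-1) U^T.
Compute U^T U =
  [31, -21]
  [-21, 22],
and U^T v = (-7, -4).
Solve U^T U · c = U^T v for the coefficients: c = (-238/241, -271/241). The projection is proj_W(v) = U c.
Check: (v - proj_W(v)) · u_1 = 0  (should be 0).
Check: (v - proj_W(v)) · u_2 = 0  (should be 0).
Result: proj_W(v) = (99/241, 172/241, -337/241, 714/241).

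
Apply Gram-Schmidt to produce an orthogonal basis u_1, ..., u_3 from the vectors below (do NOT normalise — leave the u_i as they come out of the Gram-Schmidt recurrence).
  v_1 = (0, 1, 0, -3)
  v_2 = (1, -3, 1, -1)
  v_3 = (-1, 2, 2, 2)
Orthogonal basis:
  u_1 = (0, 1, 0, -3)
  u_2 = (1, -3, 1, -1)
  u_3 = (-5/12, 13/20, 31/12, 13/60)

Apply the Gram-Schmidt recurrence
  u_1 = v_1
  u_i = v_i − Σ_{j<i} ((v_i · u_j) / (u_j · u_j)) · u_j.

Step by step this gives:
  u_1 = (0, 1, 0, -3)
  u_2 = (1, -3, 1, -1)
  u_3 = (-5/12, 13/20, 31/12, 13/60)

Orthogonality check:
  u_2 · u_1 = 0 (should be 0)
  u_3 · u_1 = 0 (should be 0)
  u_3 · u_2 = 0 (should be 0)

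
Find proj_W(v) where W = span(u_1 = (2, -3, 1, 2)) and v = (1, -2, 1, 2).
proj_W(v) = (13/9, -13/6, 13/18, 13/9)

Set up U = [u_1 | ... | u_1] ∈ R^(4×1). The projector onto W = col(U) is P = U (U^T U)^(-1) U^T.
Compute U^T U =
  [18],
and U^T v = (13).
Solve U^T U · c = U^T v for the coefficients: c = (13/18). The projection is proj_W(v) = U c.
Check: (v - proj_W(v)) · u_1 = 0  (should be 0).
Result: proj_W(v) = (13/9, -13/6, 13/18, 13/9).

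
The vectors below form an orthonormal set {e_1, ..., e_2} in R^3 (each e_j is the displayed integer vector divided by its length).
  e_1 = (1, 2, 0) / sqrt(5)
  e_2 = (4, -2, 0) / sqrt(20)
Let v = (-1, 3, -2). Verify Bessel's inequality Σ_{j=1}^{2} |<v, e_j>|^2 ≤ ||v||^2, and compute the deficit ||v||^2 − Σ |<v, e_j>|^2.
Σ |<v, e_j>|^2 = 10; ||v||^2 = 14; deficit = 4

Write each e_j = u_j / sqrt(<u_j, u_j>) where u_j is the displayed integer vector. Then <v, e_j> = <v, u_j> / sqrt(<u_j, u_j>), so |<v, e_j>|^2 = <v, u_j>^2 / <u_j, u_j>.
Coefficients: <v, e_1> = 5/sqrt(5), <v, e_2> = -10/sqrt(20).
Square and sum: Σ |<v, e_j>|^2 = 10.
Compute ||v||^2 = v·v = 14.
Deficit = 14 − 10 = 4 ≥ 0, confirming Bessel's inequality. (The deficit equals ||v − Σ <v,e_j> e_j||^2, the squared distance from v to span{e_j}.)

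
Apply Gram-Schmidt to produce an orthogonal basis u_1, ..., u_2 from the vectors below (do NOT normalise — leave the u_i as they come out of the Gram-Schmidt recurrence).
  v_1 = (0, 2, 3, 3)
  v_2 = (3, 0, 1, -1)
Orthogonal basis:
  u_1 = (0, 2, 3, 3)
  u_2 = (3, 0, 1, -1)

Apply the Gram-Schmidt recurrence
  u_1 = v_1
  u_i = v_i − Σ_{j<i} ((v_i · u_j) / (u_j · u_j)) · u_j.

Step by step this gives:
  u_1 = (0, 2, 3, 3)
  u_2 = (3, 0, 1, -1)

Orthogonality check:
  u_2 · u_1 = 0 (should be 0)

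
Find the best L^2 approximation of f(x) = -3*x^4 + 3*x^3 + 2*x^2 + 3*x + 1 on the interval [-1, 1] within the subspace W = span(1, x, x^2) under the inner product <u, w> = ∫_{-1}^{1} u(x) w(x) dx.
g(x) = -4*x^2/7 + 24*x/5 + 44/35

The best approximation g ∈ W is the orthogonal projection of f onto W. Writing g = a_0 + a_1 x + a_2 x^2, the coefficients solve the normal equations G · a = b where
  G_{ij} = <φ_i, φ_j> and b_i = <f, φ_i>, with φ_0 = 1, φ_1 = x, φ_2 = x^2.
G =
  [2, 0, 2/3]
  [0, 2/3, 0]
  [2/3, 0, 2/5],
b = (32/15, 16/5, 64/105).
Solving gives a_0 = 44/35, a_1 = 24/5, a_2 = -4/7, so
  g(x) = -4*x^2/7 + 24*x/5 + 44/35.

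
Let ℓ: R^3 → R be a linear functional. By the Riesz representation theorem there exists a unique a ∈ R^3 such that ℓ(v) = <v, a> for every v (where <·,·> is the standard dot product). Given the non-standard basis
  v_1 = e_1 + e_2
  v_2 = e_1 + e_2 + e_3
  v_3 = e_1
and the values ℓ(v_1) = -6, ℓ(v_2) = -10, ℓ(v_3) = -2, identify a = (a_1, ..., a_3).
a = (-2, -4, -4)

Write a = (a_1, ..., a_3) in the standard basis. For each basis vector v_i, ℓ(v_i) = <v_i, a> is a linear equation in the a_j's. Collect the n equations into a matrix system V a = ℓ, where row i of V is v_i (expressed in the standard basis). Since V is invertible (lower-triangular with 1s on the diagonal, up to permutation), solve by back-substitution:
  V =
[[1, 1, 0],
 [1, 1, 1],
 [1, 0, 0]]
  V a = (-6, -10, -2)
Solving gives a = (-2, -4, -4).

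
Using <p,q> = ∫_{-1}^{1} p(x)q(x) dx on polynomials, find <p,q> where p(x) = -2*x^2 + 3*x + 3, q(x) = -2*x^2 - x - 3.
<p,q> = -92/5

Expand the product: p(x)·q(x) = 4*x^4 - 4*x^3 - 3*x^2 - 12*x - 9.
∫_{-1}^{1} of each monomial x^k gives [2/(k+1) if k even, 0 if k odd]. Integrating term-by-term (or equivalently evaluating the antiderivative F(x) = 4*x^5/5 - x^4 - x^3 - 6*x^2 - 9*x at the endpoints):
  F(1) − F(−1) = -81/5 − (11/5) = -92/5.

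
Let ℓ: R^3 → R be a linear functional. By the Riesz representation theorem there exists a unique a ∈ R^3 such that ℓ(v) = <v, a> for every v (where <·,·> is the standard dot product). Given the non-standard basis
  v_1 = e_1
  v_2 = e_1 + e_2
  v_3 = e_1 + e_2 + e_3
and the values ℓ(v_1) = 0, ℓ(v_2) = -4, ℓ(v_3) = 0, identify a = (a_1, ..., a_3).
a = (0, -4, 4)

Write a = (a_1, ..., a_3) in the standard basis. For each basis vector v_i, ℓ(v_i) = <v_i, a> is a linear equation in the a_j's. Collect the n equations into a matrix system V a = ℓ, where row i of V is v_i (expressed in the standard basis). Since V is invertible (lower-triangular with 1s on the diagonal, up to permutation), solve by back-substitution:
  V =
[[1, 0, 0],
 [1, 1, 0],
 [1, 1, 1]]
  V a = (0, -4, 0)
Solving gives a = (0, -4, 4).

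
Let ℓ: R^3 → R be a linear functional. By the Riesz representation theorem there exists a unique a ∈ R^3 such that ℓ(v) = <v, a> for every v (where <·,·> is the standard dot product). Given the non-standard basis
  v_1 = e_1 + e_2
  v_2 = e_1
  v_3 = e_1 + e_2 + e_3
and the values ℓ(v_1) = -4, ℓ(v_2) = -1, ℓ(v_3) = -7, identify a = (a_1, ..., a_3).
a = (-1, -3, -3)

Write a = (a_1, ..., a_3) in the standard basis. For each basis vector v_i, ℓ(v_i) = <v_i, a> is a linear equation in the a_j's. Collect the n equations into a matrix system V a = ℓ, where row i of V is v_i (expressed in the standard basis). Since V is invertible (lower-triangular with 1s on the diagonal, up to permutation), solve by back-substitution:
  V =
[[1, 1, 0],
 [1, 0, 0],
 [1, 1, 1]]
  V a = (-4, -1, -7)
Solving gives a = (-1, -3, -3).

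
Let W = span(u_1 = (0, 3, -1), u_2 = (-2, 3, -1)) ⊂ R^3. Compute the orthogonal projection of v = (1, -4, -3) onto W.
proj_W(v) = (1, -27/10, 9/10)

Set up U = [u_1 | ... | u_2] ∈ R^(3×2). The projector onto W = col(U) is P = U (U^T U)^(-1) U^T.
Compute U^T U =
  [10, 10]
  [10, 14],
and U^T v = (-9, -11).
Solve U^T U · c = U^T v for the coefficients: c = (-2/5, -1/2). The projection is proj_W(v) = U c.
Check: (v - proj_W(v)) · u_1 = 0  (should be 0).
Check: (v - proj_W(v)) · u_2 = 0  (should be 0).
Result: proj_W(v) = (1, -27/10, 9/10).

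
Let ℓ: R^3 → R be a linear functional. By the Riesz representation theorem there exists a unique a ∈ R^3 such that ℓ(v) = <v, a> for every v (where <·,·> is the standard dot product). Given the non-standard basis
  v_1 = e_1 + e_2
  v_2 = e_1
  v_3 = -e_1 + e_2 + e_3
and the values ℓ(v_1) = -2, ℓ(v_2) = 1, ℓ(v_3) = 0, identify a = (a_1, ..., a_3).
a = (1, -3, 4)

Write a = (a_1, ..., a_3) in the standard basis. For each basis vector v_i, ℓ(v_i) = <v_i, a> is a linear equation in the a_j's. Collect the n equations into a matrix system V a = ℓ, where row i of V is v_i (expressed in the standard basis). Since V is invertible (lower-triangular with 1s on the diagonal, up to permutation), solve by back-substitution:
  V =
[[1, 1, 0],
 [1, 0, 0],
 [-1, 1, 1]]
  V a = (-2, 1, 0)
Solving gives a = (1, -3, 4).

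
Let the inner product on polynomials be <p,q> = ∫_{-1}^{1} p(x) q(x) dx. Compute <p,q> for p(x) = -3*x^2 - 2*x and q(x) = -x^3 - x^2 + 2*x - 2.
<p,q> = 10/3

Expand the product: p(x)·q(x) = 3*x^5 + 5*x^4 - 4*x^3 + 2*x^2 + 4*x.
∫_{-1}^{1} of each monomial x^k gives [2/(k+1) if k even, 0 if k odd]. Integrating term-by-term (or equivalently evaluating the antiderivative F(x) = x^6/2 + x^5 - x^4 + 2*x^3/3 + 2*x^2 at the endpoints):
  F(1) − F(−1) = 19/6 − (-1/6) = 10/3.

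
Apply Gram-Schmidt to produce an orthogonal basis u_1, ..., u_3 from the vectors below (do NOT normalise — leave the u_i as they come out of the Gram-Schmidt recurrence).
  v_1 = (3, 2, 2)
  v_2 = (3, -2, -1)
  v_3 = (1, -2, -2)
Orthogonal basis:
  u_1 = (3, 2, 2)
  u_2 = (42/17, -40/17, -23/17)
  u_3 = (16/229, 72/229, -96/229)

Apply the Gram-Schmidt recurrence
  u_1 = v_1
  u_i = v_i − Σ_{j<i} ((v_i · u_j) / (u_j · u_j)) · u_j.

Step by step this gives:
  u_1 = (3, 2, 2)
  u_2 = (42/17, -40/17, -23/17)
  u_3 = (16/229, 72/229, -96/229)

Orthogonality check:
  u_2 · u_1 = 0 (should be 0)
  u_3 · u_1 = 0 (should be 0)
  u_3 · u_2 = 0 (should be 0)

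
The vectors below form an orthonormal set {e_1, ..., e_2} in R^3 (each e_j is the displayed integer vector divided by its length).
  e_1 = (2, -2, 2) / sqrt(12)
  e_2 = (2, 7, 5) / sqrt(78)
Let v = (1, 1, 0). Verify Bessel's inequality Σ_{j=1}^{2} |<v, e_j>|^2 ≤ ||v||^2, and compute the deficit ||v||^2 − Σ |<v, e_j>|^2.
Σ |<v, e_j>|^2 = 27/26; ||v||^2 = 2; deficit = 25/26

Write each e_j = u_j / sqrt(<u_j, u_j>) where u_j is the displayed integer vector. Then <v, e_j> = <v, u_j> / sqrt(<u_j, u_j>), so |<v, e_j>|^2 = <v, u_j>^2 / <u_j, u_j>.
Coefficients: <v, e_1> = 0/sqrt(12), <v, e_2> = 9/sqrt(78).
Square and sum: Σ |<v, e_j>|^2 = 27/26.
Compute ||v||^2 = v·v = 2.
Deficit = 2 − 27/26 = 25/26 ≥ 0, confirming Bessel's inequality. (The deficit equals ||v − Σ <v,e_j> e_j||^2, the squared distance from v to span{e_j}.)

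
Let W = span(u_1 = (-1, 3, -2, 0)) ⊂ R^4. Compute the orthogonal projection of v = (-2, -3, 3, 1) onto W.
proj_W(v) = (13/14, -39/14, 13/7, 0)

Set up U = [u_1 | ... | u_1] ∈ R^(4×1). The projector onto W = col(U) is P = U (U^T U)^(-1) U^T.
Compute U^T U =
  [14],
and U^T v = (-13).
Solve U^T U · c = U^T v for the coefficients: c = (-13/14). The projection is proj_W(v) = U c.
Check: (v - proj_W(v)) · u_1 = 0  (should be 0).
Result: proj_W(v) = (13/14, -39/14, 13/7, 0).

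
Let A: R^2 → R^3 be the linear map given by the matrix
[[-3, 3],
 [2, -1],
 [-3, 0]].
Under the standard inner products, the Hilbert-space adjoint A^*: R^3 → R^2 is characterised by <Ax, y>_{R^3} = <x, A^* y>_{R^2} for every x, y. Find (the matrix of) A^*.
A^* = A^T =
[[-3, 2, -3],
 [3, -1, 0]]

For real matrices with standard dot products, the defining identity <Ax, y> = <x, A^* y> gives (Ax)^T y = x^T (A^*) y, i.e. x^T A^T y = x^T (A^*) y. Since this holds for all x, y, we must have A^* = A^T. Therefore
A^* =
[[-3, 2, -3],
 [3, -1, 0]].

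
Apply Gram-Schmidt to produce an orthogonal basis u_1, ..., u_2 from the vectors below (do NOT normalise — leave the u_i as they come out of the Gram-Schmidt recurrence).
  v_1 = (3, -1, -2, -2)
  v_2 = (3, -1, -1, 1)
Orthogonal basis:
  u_1 = (3, -1, -2, -2)
  u_2 = (4/3, -4/9, 1/9, 19/9)

Apply the Gram-Schmidt recurrence
  u_1 = v_1
  u_i = v_i − Σ_{j<i} ((v_i · u_j) / (u_j · u_j)) · u_j.

Step by step this gives:
  u_1 = (3, -1, -2, -2)
  u_2 = (4/3, -4/9, 1/9, 19/9)

Orthogonality check:
  u_2 · u_1 = 0 (should be 0)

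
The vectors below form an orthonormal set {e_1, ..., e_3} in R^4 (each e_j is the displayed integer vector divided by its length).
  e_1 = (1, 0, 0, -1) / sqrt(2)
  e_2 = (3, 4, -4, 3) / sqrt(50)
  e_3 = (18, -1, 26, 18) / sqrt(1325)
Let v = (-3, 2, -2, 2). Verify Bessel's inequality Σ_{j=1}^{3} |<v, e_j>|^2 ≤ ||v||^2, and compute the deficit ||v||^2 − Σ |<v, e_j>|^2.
Σ |<v, e_j>|^2 = 1049/53; ||v||^2 = 21; deficit = 64/53

Write each e_j = u_j / sqrt(<u_j, u_j>) where u_j is the displayed integer vector. Then <v, e_j> = <v, u_j> / sqrt(<u_j, u_j>), so |<v, e_j>|^2 = <v, u_j>^2 / <u_j, u_j>.
Coefficients: <v, e_1> = -5/sqrt(2), <v, e_2> = 13/sqrt(50), <v, e_3> = -72/sqrt(1325).
Square and sum: Σ |<v, e_j>|^2 = 1049/53.
Compute ||v||^2 = v·v = 21.
Deficit = 21 − 1049/53 = 64/53 ≥ 0, confirming Bessel's inequality. (The deficit equals ||v − Σ <v,e_j> e_j||^2, the squared distance from v to span{e_j}.)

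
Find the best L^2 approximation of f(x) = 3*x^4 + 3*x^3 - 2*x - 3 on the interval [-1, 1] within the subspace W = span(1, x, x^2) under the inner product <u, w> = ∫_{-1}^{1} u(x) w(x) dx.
g(x) = 18*x^2/7 - x/5 - 114/35

The best approximation g ∈ W is the orthogonal projection of f onto W. Writing g = a_0 + a_1 x + a_2 x^2, the coefficients solve the normal equations G · a = b where
  G_{ij} = <φ_i, φ_j> and b_i = <f, φ_i>, with φ_0 = 1, φ_1 = x, φ_2 = x^2.
G =
  [2, 0, 2/3]
  [0, 2/3, 0]
  [2/3, 0, 2/5],
b = (-24/5, -2/15, -8/7).
Solving gives a_0 = -114/35, a_1 = -1/5, a_2 = 18/7, so
  g(x) = 18*x^2/7 - x/5 - 114/35.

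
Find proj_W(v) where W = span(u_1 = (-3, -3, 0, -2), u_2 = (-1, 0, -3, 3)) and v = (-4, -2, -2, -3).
proj_W(v) = (-1471/409, -1377/409, -282/409, -636/409)

Set up U = [u_1 | ... | u_2] ∈ R^(4×2). The projector onto W = col(U) is P = U (U^T U)^(-1) U^T.
Compute U^T U =
  [22, -3]
  [-3, 19],
and U^T v = (24, 1).
Solve U^T U · c = U^T v for the coefficients: c = (459/409, 94/409). The projection is proj_W(v) = U c.
Check: (v - proj_W(v)) · u_1 = 0  (should be 0).
Check: (v - proj_W(v)) · u_2 = 0  (should be 0).
Result: proj_W(v) = (-1471/409, -1377/409, -282/409, -636/409).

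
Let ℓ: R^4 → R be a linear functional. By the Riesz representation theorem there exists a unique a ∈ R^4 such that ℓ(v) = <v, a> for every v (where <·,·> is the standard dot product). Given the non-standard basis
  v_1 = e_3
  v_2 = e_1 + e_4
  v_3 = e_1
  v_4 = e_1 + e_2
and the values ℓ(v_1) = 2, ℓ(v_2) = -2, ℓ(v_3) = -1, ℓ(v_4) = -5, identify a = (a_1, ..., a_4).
a = (-1, -4, 2, -1)

Write a = (a_1, ..., a_4) in the standard basis. For each basis vector v_i, ℓ(v_i) = <v_i, a> is a linear equation in the a_j's. Collect the n equations into a matrix system V a = ℓ, where row i of V is v_i (expressed in the standard basis). Since V is invertible (lower-triangular with 1s on the diagonal, up to permutation), solve by back-substitution:
  V =
[[0, 0, 1, 0],
 [1, 0, 0, 1],
 [1, 0, 0, 0],
 [1, 1, 0, 0]]
  V a = (2, -2, -1, -5)
Solving gives a = (-1, -4, 2, -1).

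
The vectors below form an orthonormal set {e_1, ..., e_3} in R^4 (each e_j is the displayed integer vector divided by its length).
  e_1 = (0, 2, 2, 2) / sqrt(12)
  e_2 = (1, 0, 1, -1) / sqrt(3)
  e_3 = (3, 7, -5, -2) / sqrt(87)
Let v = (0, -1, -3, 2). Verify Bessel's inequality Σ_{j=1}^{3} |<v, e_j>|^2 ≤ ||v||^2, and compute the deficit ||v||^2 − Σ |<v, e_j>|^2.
Σ |<v, e_j>|^2 = 857/87; ||v||^2 = 14; deficit = 361/87

Write each e_j = u_j / sqrt(<u_j, u_j>) where u_j is the displayed integer vector. Then <v, e_j> = <v, u_j> / sqrt(<u_j, u_j>), so |<v, e_j>|^2 = <v, u_j>^2 / <u_j, u_j>.
Coefficients: <v, e_1> = -4/sqrt(12), <v, e_2> = -5/sqrt(3), <v, e_3> = 4/sqrt(87).
Square and sum: Σ |<v, e_j>|^2 = 857/87.
Compute ||v||^2 = v·v = 14.
Deficit = 14 − 857/87 = 361/87 ≥ 0, confirming Bessel's inequality. (The deficit equals ||v − Σ <v,e_j> e_j||^2, the squared distance from v to span{e_j}.)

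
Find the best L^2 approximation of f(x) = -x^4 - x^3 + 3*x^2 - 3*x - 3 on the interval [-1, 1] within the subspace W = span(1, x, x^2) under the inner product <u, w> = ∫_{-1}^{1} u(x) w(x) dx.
g(x) = 15*x^2/7 - 18*x/5 - 102/35

The best approximation g ∈ W is the orthogonal projection of f onto W. Writing g = a_0 + a_1 x + a_2 x^2, the coefficients solve the normal equations G · a = b where
  G_{ij} = <φ_i, φ_j> and b_i = <f, φ_i>, with φ_0 = 1, φ_1 = x, φ_2 = x^2.
G =
  [2, 0, 2/3]
  [0, 2/3, 0]
  [2/3, 0, 2/5],
b = (-22/5, -12/5, -38/35).
Solving gives a_0 = -102/35, a_1 = -18/5, a_2 = 15/7, so
  g(x) = 15*x^2/7 - 18*x/5 - 102/35.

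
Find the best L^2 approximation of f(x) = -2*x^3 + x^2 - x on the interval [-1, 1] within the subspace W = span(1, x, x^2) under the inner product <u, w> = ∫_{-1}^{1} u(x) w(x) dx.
g(x) = x^2 - 11*x/5

The best approximation g ∈ W is the orthogonal projection of f onto W. Writing g = a_0 + a_1 x + a_2 x^2, the coefficients solve the normal equations G · a = b where
  G_{ij} = <φ_i, φ_j> and b_i = <f, φ_i>, with φ_0 = 1, φ_1 = x, φ_2 = x^2.
G =
  [2, 0, 2/3]
  [0, 2/3, 0]
  [2/3, 0, 2/5],
b = (2/3, -22/15, 2/5).
Solving gives a_0 = 0, a_1 = -11/5, a_2 = 1, so
  g(x) = x^2 - 11*x/5.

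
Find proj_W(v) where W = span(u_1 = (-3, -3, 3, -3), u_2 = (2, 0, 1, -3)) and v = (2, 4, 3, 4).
proj_W(v) = (19/13, 22/13, -47/26, 53/26)

Set up U = [u_1 | ... | u_2] ∈ R^(4×2). The projector onto W = col(U) is P = U (U^T U)^(-1) U^T.
Compute U^T U =
  [36, 6]
  [6, 14],
and U^T v = (-21, -5).
Solve U^T U · c = U^T v for the coefficients: c = (-22/39, -3/26). The projection is proj_W(v) = U c.
Check: (v - proj_W(v)) · u_1 = 0  (should be 0).
Check: (v - proj_W(v)) · u_2 = 0  (should be 0).
Result: proj_W(v) = (19/13, 22/13, -47/26, 53/26).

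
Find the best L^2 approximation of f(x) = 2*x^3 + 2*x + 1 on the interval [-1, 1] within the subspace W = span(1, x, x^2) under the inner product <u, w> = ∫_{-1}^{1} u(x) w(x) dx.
g(x) = 16*x/5 + 1

The best approximation g ∈ W is the orthogonal projection of f onto W. Writing g = a_0 + a_1 x + a_2 x^2, the coefficients solve the normal equations G · a = b where
  G_{ij} = <φ_i, φ_j> and b_i = <f, φ_i>, with φ_0 = 1, φ_1 = x, φ_2 = x^2.
G =
  [2, 0, 2/3]
  [0, 2/3, 0]
  [2/3, 0, 2/5],
b = (2, 32/15, 2/3).
Solving gives a_0 = 1, a_1 = 16/5, a_2 = 0, so
  g(x) = 16*x/5 + 1.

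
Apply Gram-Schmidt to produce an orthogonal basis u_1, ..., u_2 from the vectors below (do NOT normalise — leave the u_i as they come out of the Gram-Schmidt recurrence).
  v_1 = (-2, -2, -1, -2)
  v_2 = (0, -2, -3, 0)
Orthogonal basis:
  u_1 = (-2, -2, -1, -2)
  u_2 = (14/13, -12/13, -32/13, 14/13)

Apply the Gram-Schmidt recurrence
  u_1 = v_1
  u_i = v_i − Σ_{j<i} ((v_i · u_j) / (u_j · u_j)) · u_j.

Step by step this gives:
  u_1 = (-2, -2, -1, -2)
  u_2 = (14/13, -12/13, -32/13, 14/13)

Orthogonality check:
  u_2 · u_1 = 0 (should be 0)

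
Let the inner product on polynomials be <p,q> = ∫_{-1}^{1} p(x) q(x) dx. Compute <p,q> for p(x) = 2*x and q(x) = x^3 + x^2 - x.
<p,q> = -8/15

Expand the product: p(x)·q(x) = 2*x^4 + 2*x^3 - 2*x^2.
∫_{-1}^{1} of each monomial x^k gives [2/(k+1) if k even, 0 if k odd]. Integrating term-by-term (or equivalently evaluating the antiderivative F(x) = 2*x^5/5 + x^4/2 - 2*x^3/3 at the endpoints):
  F(1) − F(−1) = 7/30 − (23/30) = -8/15.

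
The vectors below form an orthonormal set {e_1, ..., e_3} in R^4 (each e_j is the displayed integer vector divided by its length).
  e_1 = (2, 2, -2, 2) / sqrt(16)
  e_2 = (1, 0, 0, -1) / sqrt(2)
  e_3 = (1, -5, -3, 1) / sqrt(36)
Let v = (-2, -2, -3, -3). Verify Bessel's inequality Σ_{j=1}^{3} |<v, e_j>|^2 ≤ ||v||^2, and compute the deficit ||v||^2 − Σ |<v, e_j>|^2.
Σ |<v, e_j>|^2 = 179/18; ||v||^2 = 26; deficit = 289/18

Write each e_j = u_j / sqrt(<u_j, u_j>) where u_j is the displayed integer vector. Then <v, e_j> = <v, u_j> / sqrt(<u_j, u_j>), so |<v, e_j>|^2 = <v, u_j>^2 / <u_j, u_j>.
Coefficients: <v, e_1> = -8/sqrt(16), <v, e_2> = 1/sqrt(2), <v, e_3> = 14/sqrt(36).
Square and sum: Σ |<v, e_j>|^2 = 179/18.
Compute ||v||^2 = v·v = 26.
Deficit = 26 − 179/18 = 289/18 ≥ 0, confirming Bessel's inequality. (The deficit equals ||v − Σ <v,e_j> e_j||^2, the squared distance from v to span{e_j}.)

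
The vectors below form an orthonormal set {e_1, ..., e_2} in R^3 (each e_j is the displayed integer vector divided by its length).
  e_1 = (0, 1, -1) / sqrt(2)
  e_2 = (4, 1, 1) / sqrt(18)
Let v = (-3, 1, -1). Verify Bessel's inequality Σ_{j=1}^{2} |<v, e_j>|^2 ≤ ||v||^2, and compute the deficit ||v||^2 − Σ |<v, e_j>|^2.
Σ |<v, e_j>|^2 = 10; ||v||^2 = 11; deficit = 1

Write each e_j = u_j / sqrt(<u_j, u_j>) where u_j is the displayed integer vector. Then <v, e_j> = <v, u_j> / sqrt(<u_j, u_j>), so |<v, e_j>|^2 = <v, u_j>^2 / <u_j, u_j>.
Coefficients: <v, e_1> = 2/sqrt(2), <v, e_2> = -12/sqrt(18).
Square and sum: Σ |<v, e_j>|^2 = 10.
Compute ||v||^2 = v·v = 11.
Deficit = 11 − 10 = 1 ≥ 0, confirming Bessel's inequality. (The deficit equals ||v − Σ <v,e_j> e_j||^2, the squared distance from v to span{e_j}.)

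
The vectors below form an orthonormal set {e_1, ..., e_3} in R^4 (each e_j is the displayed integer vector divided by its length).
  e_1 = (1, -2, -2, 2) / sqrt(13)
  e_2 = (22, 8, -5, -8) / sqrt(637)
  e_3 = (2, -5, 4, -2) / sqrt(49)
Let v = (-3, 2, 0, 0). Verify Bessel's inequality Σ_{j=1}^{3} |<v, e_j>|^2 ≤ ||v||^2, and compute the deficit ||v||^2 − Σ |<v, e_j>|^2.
Σ |<v, e_j>|^2 = 633/49; ||v||^2 = 13; deficit = 4/49

Write each e_j = u_j / sqrt(<u_j, u_j>) where u_j is the displayed integer vector. Then <v, e_j> = <v, u_j> / sqrt(<u_j, u_j>), so |<v, e_j>|^2 = <v, u_j>^2 / <u_j, u_j>.
Coefficients: <v, e_1> = -7/sqrt(13), <v, e_2> = -50/sqrt(637), <v, e_3> = -16/sqrt(49).
Square and sum: Σ |<v, e_j>|^2 = 633/49.
Compute ||v||^2 = v·v = 13.
Deficit = 13 − 633/49 = 4/49 ≥ 0, confirming Bessel's inequality. (The deficit equals ||v − Σ <v,e_j> e_j||^2, the squared distance from v to span{e_j}.)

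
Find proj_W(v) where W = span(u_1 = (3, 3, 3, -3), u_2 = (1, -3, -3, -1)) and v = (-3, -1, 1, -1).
proj_W(v) = (-1, 0, 0, 1)

Set up U = [u_1 | ... | u_2] ∈ R^(4×2). The projector onto W = col(U) is P = U (U^T U)^(-1) U^T.
Compute U^T U =
  [36, -12]
  [-12, 20],
and U^T v = (-6, -2).
Solve U^T U · c = U^T v for the coefficients: c = (-1/4, -1/4). The projection is proj_W(v) = U c.
Check: (v - proj_W(v)) · u_1 = 0  (should be 0).
Check: (v - proj_W(v)) · u_2 = 0  (should be 0).
Result: proj_W(v) = (-1, 0, 0, 1).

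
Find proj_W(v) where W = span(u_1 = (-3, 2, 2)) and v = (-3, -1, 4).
proj_W(v) = (-45/17, 30/17, 30/17)

Set up U = [u_1 | ... | u_1] ∈ R^(3×1). The projector onto W = col(U) is P = U (U^T U)^(-1) U^T.
Compute U^T U =
  [17],
and U^T v = (15).
Solve U^T U · c = U^T v for the coefficients: c = (15/17). The projection is proj_W(v) = U c.
Check: (v - proj_W(v)) · u_1 = 0  (should be 0).
Result: proj_W(v) = (-45/17, 30/17, 30/17).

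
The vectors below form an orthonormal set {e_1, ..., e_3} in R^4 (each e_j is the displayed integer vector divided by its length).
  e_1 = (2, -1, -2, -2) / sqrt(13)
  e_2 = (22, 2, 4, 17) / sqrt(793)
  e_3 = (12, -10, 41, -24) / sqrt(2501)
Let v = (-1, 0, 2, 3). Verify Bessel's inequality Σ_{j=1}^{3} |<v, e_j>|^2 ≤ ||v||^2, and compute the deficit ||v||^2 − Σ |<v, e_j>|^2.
Σ |<v, e_j>|^2 = 525/41; ||v||^2 = 14; deficit = 49/41

Write each e_j = u_j / sqrt(<u_j, u_j>) where u_j is the displayed integer vector. Then <v, e_j> = <v, u_j> / sqrt(<u_j, u_j>), so |<v, e_j>|^2 = <v, u_j>^2 / <u_j, u_j>.
Coefficients: <v, e_1> = -12/sqrt(13), <v, e_2> = 37/sqrt(793), <v, e_3> = -2/sqrt(2501).
Square and sum: Σ |<v, e_j>|^2 = 525/41.
Compute ||v||^2 = v·v = 14.
Deficit = 14 − 525/41 = 49/41 ≥ 0, confirming Bessel's inequality. (The deficit equals ||v − Σ <v,e_j> e_j||^2, the squared distance from v to span{e_j}.)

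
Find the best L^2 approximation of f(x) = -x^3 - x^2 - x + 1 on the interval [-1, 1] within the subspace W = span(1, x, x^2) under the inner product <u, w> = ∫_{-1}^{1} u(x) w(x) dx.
g(x) = -x^2 - 8*x/5 + 1

The best approximation g ∈ W is the orthogonal projection of f onto W. Writing g = a_0 + a_1 x + a_2 x^2, the coefficients solve the normal equations G · a = b where
  G_{ij} = <φ_i, φ_j> and b_i = <f, φ_i>, with φ_0 = 1, φ_1 = x, φ_2 = x^2.
G =
  [2, 0, 2/3]
  [0, 2/3, 0]
  [2/3, 0, 2/5],
b = (4/3, -16/15, 4/15).
Solving gives a_0 = 1, a_1 = -8/5, a_2 = -1, so
  g(x) = -x^2 - 8*x/5 + 1.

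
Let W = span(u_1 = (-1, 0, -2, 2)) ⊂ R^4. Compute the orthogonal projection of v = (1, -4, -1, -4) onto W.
proj_W(v) = (7/9, 0, 14/9, -14/9)

Set up U = [u_1 | ... | u_1] ∈ R^(4×1). The projector onto W = col(U) is P = U (U^T U)^(-1) U^T.
Compute U^T U =
  [9],
and U^T v = (-7).
Solve U^T U · c = U^T v for the coefficients: c = (-7/9). The projection is proj_W(v) = U c.
Check: (v - proj_W(v)) · u_1 = 0  (should be 0).
Result: proj_W(v) = (7/9, 0, 14/9, -14/9).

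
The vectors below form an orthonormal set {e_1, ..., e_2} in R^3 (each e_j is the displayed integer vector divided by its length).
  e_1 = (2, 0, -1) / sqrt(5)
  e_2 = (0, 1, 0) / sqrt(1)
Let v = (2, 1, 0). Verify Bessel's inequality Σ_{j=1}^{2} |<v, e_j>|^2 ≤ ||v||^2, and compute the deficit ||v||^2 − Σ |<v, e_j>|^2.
Σ |<v, e_j>|^2 = 21/5; ||v||^2 = 5; deficit = 4/5

Write each e_j = u_j / sqrt(<u_j, u_j>) where u_j is the displayed integer vector. Then <v, e_j> = <v, u_j> / sqrt(<u_j, u_j>), so |<v, e_j>|^2 = <v, u_j>^2 / <u_j, u_j>.
Coefficients: <v, e_1> = 4/sqrt(5), <v, e_2> = 1/sqrt(1).
Square and sum: Σ |<v, e_j>|^2 = 21/5.
Compute ||v||^2 = v·v = 5.
Deficit = 5 − 21/5 = 4/5 ≥ 0, confirming Bessel's inequality. (The deficit equals ||v − Σ <v,e_j> e_j||^2, the squared distance from v to span{e_j}.)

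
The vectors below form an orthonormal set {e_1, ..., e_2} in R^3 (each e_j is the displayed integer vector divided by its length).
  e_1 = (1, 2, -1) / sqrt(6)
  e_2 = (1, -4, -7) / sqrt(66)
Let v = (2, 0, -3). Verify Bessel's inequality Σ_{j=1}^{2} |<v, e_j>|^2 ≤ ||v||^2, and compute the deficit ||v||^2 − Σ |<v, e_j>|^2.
Σ |<v, e_j>|^2 = 134/11; ||v||^2 = 13; deficit = 9/11

Write each e_j = u_j / sqrt(<u_j, u_j>) where u_j is the displayed integer vector. Then <v, e_j> = <v, u_j> / sqrt(<u_j, u_j>), so |<v, e_j>|^2 = <v, u_j>^2 / <u_j, u_j>.
Coefficients: <v, e_1> = 5/sqrt(6), <v, e_2> = 23/sqrt(66).
Square and sum: Σ |<v, e_j>|^2 = 134/11.
Compute ||v||^2 = v·v = 13.
Deficit = 13 − 134/11 = 9/11 ≥ 0, confirming Bessel's inequality. (The deficit equals ||v − Σ <v,e_j> e_j||^2, the squared distance from v to span{e_j}.)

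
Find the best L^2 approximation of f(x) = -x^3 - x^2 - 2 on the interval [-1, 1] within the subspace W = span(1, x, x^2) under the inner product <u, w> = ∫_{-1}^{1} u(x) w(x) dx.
g(x) = -x^2 - 3*x/5 - 2

The best approximation g ∈ W is the orthogonal projection of f onto W. Writing g = a_0 + a_1 x + a_2 x^2, the coefficients solve the normal equations G · a = b where
  G_{ij} = <φ_i, φ_j> and b_i = <f, φ_i>, with φ_0 = 1, φ_1 = x, φ_2 = x^2.
G =
  [2, 0, 2/3]
  [0, 2/3, 0]
  [2/3, 0, 2/5],
b = (-14/3, -2/5, -26/15).
Solving gives a_0 = -2, a_1 = -3/5, a_2 = -1, so
  g(x) = -x^2 - 3*x/5 - 2.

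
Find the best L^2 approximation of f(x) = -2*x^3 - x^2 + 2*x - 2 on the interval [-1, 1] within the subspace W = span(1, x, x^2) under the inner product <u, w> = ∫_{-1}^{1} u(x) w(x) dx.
g(x) = -x^2 + 4*x/5 - 2

The best approximation g ∈ W is the orthogonal projection of f onto W. Writing g = a_0 + a_1 x + a_2 x^2, the coefficients solve the normal equations G · a = b where
  G_{ij} = <φ_i, φ_j> and b_i = <f, φ_i>, with φ_0 = 1, φ_1 = x, φ_2 = x^2.
G =
  [2, 0, 2/3]
  [0, 2/3, 0]
  [2/3, 0, 2/5],
b = (-14/3, 8/15, -26/15).
Solving gives a_0 = -2, a_1 = 4/5, a_2 = -1, so
  g(x) = -x^2 + 4*x/5 - 2.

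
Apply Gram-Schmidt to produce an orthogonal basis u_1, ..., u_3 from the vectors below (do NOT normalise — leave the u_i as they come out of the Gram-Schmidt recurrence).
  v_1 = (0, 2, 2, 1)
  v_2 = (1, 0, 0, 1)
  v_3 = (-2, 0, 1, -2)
Orthogonal basis:
  u_1 = (0, 2, 2, 1)
  u_2 = (1, -2/9, -2/9, 8/9)
  u_3 = (2/17, -8/17, 9/17, -2/17)

Apply the Gram-Schmidt recurrence
  u_1 = v_1
  u_i = v_i − Σ_{j<i} ((v_i · u_j) / (u_j · u_j)) · u_j.

Step by step this gives:
  u_1 = (0, 2, 2, 1)
  u_2 = (1, -2/9, -2/9, 8/9)
  u_3 = (2/17, -8/17, 9/17, -2/17)

Orthogonality check:
  u_2 · u_1 = 0 (should be 0)
  u_3 · u_1 = 0 (should be 0)
  u_3 · u_2 = 0 (should be 0)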